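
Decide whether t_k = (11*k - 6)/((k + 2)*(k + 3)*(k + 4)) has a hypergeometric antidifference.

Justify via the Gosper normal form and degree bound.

Yes. s_k = k*(4*k - 13)/(3*(k + 2)*(k + 3)).

Compute t_(k+1)/t_k: get (k + 2)*(11*k + 5)/((k + 5)*(11*k - 6)).
A = k + 2, B = k + 5, C = k - 6/11.
Need (k + 2)·f(k+1) − (k + 4)·f(k) = k - 6/11.
Bound: deg f ≤ 2.
Match coefficients ⇒ f(k) = k*(4*k - 13)/33.
So s_k = (B(k−1)f/C)·t_k = (k*(k + 4)*(4*k - 13)/(3*(11*k - 6)))·t_k = k*(4*k - 13)/(3*(k + 2)*(k + 3)).
Check: Δs_k = (11*k - 6)/(k**3 + 9*k**2 + 26*k + 24). ✓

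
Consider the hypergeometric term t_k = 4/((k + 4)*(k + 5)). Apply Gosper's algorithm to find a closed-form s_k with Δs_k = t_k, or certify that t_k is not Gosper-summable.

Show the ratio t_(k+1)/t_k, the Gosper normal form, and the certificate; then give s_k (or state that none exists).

The ratio is (k + 4)/(k + 6).
A = k + 4, B = k + 6, C = 1.
Key eq: (k + 4)·f(k+1) = (k + 5)·f(k) + (1).
Degrees (1,1,0) ⇒ d ≤ 1.
Match coefficients ⇒ f(k) = k/4.
Certificate R = B(k−1)f/C = k*(k + 5)/4 gives s_k = k/(k + 4).
s_(k+1) − s_k = 4/(k**2 + 9*k + 20) = t_k.

s_k = k/(k + 4)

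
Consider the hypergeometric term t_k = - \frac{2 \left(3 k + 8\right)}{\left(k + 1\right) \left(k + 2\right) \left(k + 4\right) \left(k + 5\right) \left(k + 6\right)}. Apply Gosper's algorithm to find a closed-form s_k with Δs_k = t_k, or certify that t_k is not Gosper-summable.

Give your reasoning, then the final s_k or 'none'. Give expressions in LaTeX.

s_k = \frac{k \left(- k^{2} - 10 k - 29\right)}{10 \left(k^{3} + 10 k^{2} + 29 k + 20\right)}

Compute t_(k+1)/t_k: get (k + 1)*(k + 4)*(3*k + 11)/((k + 3)*(k + 7)*(3*k + 8)).
A = k + 1, B = k + 7, C = k**2 + 17*k/3 + 8.
Key eq: (k + 1)·f(k+1) = (k + 6)·f(k) + (k**2 + 17*k/3 + 8).
deg f ≤ 5 (via 1,1,2).
A polynomial solution: f(k) = k*(k + 2)*(k + 3)*(k**2 + 10*k + 29)/60.
R(k) = B(k−1)·f(k)/C(k) = k*(k + 2)*(k + 6)*(k**2 + 10*k + 29)/(20*(3*k + 8)); s_k = R·t_k = k*(-k**2 - 10*k - 29)/(10*(k**3 + 10*k**2 + 29*k + 20)).
Verify: 2*(-3*k - 8)/(k**5 + 18*k**4 + 121*k**3 + 372*k**2 + 508*k + 240) matches t_k.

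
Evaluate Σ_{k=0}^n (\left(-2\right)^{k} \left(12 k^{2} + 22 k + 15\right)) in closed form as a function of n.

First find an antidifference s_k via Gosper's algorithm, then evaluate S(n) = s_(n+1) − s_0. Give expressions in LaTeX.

t_(k+1)/t_k = 2*(-12*k**2 - 46*k - 49)/(12*k**2 + 22*k + 15).
Take A(k)=-2, B(k)=1, C(k)=k**2 + 11*k/6 + 5/4.
Set up (-2)·f(k+1) − (1)·f(k) − (k**2 + 11*k/6 + 5/4) = 0.
From deg A=0, deg B=0, deg C=2: d=2.
Coefficient equations give f(k) = -(4*k**2 + 2*k + 1)/12.
Certificate R = B(k−1)f/C = -(4*k**2 + 2*k + 1)/(12*k**2 + 22*k + 15) gives s_k = (-2)**k*(-4*k**2 - 2*k - 1).
s_(k+1) − s_k = (-2)**k*(12*k**2 + 22*k + 15) = t_k.
Evaluate: s_(n+1) = 2*(-2)**n*(4*n**2 + 10*n + 7); subtract s_(0) = -1 ⇒ S(n) = 8*(-2)**n*n**2 + 20*(-2)**n*n + 14*(-2)**n + 1.

S(n) = 8 \left(-2\right)^{n} n^{2} + 20 \left(-2\right)^{n} n + 14 \left(-2\right)^{n} + 1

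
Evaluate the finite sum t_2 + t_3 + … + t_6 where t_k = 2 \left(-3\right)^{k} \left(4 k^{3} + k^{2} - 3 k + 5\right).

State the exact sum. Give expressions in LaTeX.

Ratio r(k) = 3*(-4*k**3 - 13*k**2 - 11*k - 7)/(4*k**3 + k**2 - 3*k + 5).
So A=-3 and B=1, with C=k**3 + k**2/4 - 3*k/4 + 5/4.
Set up (-3)·f(k+1) − (1)·f(k) − (k**3 + k**2/4 - 3*k/4 + 5/4) = 0.
From deg A=0, deg B=0, deg C=3: d=3.
Solve for f: f(k) = -(k**3 - 2*k**2 + 2)/4 (degree 3 ≤ 3).
R(k) = B(k−1)·f(k)/C(k) = -(k**3 - 2*k**2 + 2)/(4*k**3 + k**2 - 3*k + 5); s_k = R·t_k = 2*(-3)**k*(-k**3 + 2*k**2 - 2).
Verify: 2*(-3)**k*(4*k**3 + k**2 - 3*k + 5) matches t_k.
Sum = s_(7) − s_(2); s_(7) = 1080378, s_(2) = -36 ⇒ 1080414.

Σ = 1080414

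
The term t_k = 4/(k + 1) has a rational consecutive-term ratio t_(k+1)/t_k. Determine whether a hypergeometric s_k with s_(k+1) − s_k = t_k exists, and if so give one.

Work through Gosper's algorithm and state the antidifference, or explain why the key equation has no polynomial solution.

Ratio r(k) = (k + 1)/(k + 2).
Take A(k)=k + 1, B(k)=k + 2, C(k)=1.
Need (k + 1)·f(k+1) − (k + 1)·f(k) = 1.
Bound: deg f ≤ 0.
f = c0 ⇒ A·f(k+1) − B(k−1)·f(k) − C = -1. The system {-1 = 0} is inconsistent; no antidifference.

none (Gosper's algorithm certifies no s_k)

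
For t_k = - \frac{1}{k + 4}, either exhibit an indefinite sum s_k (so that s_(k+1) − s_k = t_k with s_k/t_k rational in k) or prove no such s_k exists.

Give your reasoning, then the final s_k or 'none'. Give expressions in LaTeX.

none — t_k is not Gosper-summable

The ratio is (k + 4)/(k + 5).
Normal form (A,B,C) = (k + 4, k + 5, 1).
Key eq: (k + 4)·f(k+1) = (k + 4)·f(k) + (1).
Bound: deg f ≤ 0.
Write f(k) = c0. Then LHS − RHS = -1, requiring -1 = 0: contradictory. No certificate.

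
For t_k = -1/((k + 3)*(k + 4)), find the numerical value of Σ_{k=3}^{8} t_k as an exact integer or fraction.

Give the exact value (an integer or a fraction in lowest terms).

r(k) = (k + 3)/(k + 5) after simplifying.
So A=k + 3 and B=k + 5, with C=1.
Need (k + 3)·f(k+1) − (k + 4)·f(k) = 1.
From deg A=1, deg B=1, deg C=0: d=1.
A polynomial solution: f(k) = k/3.
R(k) = B(k−1)·f(k)/C(k) = k*(k + 4)/3; s_k = R·t_k = -k/(3*k + 9).
Check: Δs_k = -1/(k**2 + 7*k + 12). ✓
Σ_(k=3)^(8) t_k = s_(9) − s_(3) = -1/4 − (-1/6) = -1/12.

Σ = -1/12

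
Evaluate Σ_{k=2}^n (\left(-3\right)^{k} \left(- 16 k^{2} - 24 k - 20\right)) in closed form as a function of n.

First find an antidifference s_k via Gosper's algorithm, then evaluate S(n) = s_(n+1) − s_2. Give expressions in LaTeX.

S(n) = - 12 \left(-3\right)^{n} n^{2} - 24 \left(-3\right)^{n} n + 6 \left(-3\right)^{n + 1} - 162

Step 1: r(k) = 3*(-4*k**2 - 14*k - 15)/(4*k**2 + 6*k + 5).
Normal form (A,B,C) = (-3, 1, k**2 + 3*k/2 + 5/4).
Set up (-3)·f(k+1) − (1)·f(k) − (k**2 + 3*k/2 + 5/4) = 0.
d = 2 from the (0,0,2) case.
Solving with deg f ≤ 2: f(k) = -(2*k**2 + 1)/8.
Certificate R = B(k−1)f/C = -(2*k**2 + 1)/(2*(4*k**2 + 6*k + 5)) gives s_k = (-3)**k*(4*k**2 + 2).
Δs = (-3)**k*(-16*k**2 - 24*k - 20), as required.
Telescope: S(n) = s_(n+1) − s_(2) = (-3)**(n + 1)*(4*n**2 + 8*n + 6) − (162) = -12*(-3)**n*n**2 - 24*(-3)**n*n + 6*(-3)**(n + 1) - 162.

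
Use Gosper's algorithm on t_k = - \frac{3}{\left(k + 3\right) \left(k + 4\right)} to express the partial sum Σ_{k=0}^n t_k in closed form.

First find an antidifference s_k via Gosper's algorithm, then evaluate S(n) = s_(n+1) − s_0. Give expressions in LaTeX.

Ratio r(k) = (k + 3)/(k + 5).
Take A(k)=k + 3, B(k)=k + 5, C(k)=1.
Need (k + 3)·f(k+1) − (k + 4)·f(k) = 1.
deg f ≤ 1 (via 1,1,0).
Solve for f: f(k) = k/3 (degree 1 ≤ 1).
R(k) = B(k−1)·f(k)/C(k) = k*(k + 4)/3; s_k = R·t_k = -k/(k + 3).
Verify: -3/(k**2 + 7*k + 12) matches t_k.
Σ_(k=0)^n t_k = s_(n+1) − s_(0) = ((-n - 1)/(n + 4)) − (0), i.e. (-n - 1)/(n + 4).

S(n) = \frac{- n - 1}{n + 4}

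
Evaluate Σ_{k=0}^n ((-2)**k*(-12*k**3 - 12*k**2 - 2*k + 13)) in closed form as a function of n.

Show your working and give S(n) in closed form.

The ratio is 2*(-12*k**3 - 48*k**2 - 62*k - 13)/(12*k**3 + 12*k**2 + 2*k - 13).
A = -2, B = 1, C = k**3 + k**2 + k/6 - 13/12.
f must satisfy (-2)·f(k+1) − (1)·f(k) = k**3 + k**2 + k/6 - 13/12.
Bound: deg f ≤ 3.
Coefficient equations give f(k) = -(4*k**3 - 4*k**2 - 2*k - 3)/12.
R(k) = B(k−1)·f(k)/C(k) = -(4*k**3 - 4*k**2 - 2*k - 3)/(12*k**3 + 12*k**2 + 2*k - 13); s_k = R·t_k = (-2)**k*(4*k**3 - 4*k**2 - 2*k - 3).
Check: Δs_k = (-2)**k*(-12*k**3 - 12*k**2 - 2*k + 13). ✓
s_(n+1) = (-2)**(n + 1)*(4*n**3 + 8*n**2 + 2*n - 5) and s_(0) = -3, so S(n) = -8*(-2)**n*n**3 - 16*(-2)**n*n**2 - 4*(-2)**n*n + 10*(-2)**n + 3.

S(n) = -8*(-2)**n*n**3 - 16*(-2)**n*n**2 - 4*(-2)**n*n + 10*(-2)**n + 3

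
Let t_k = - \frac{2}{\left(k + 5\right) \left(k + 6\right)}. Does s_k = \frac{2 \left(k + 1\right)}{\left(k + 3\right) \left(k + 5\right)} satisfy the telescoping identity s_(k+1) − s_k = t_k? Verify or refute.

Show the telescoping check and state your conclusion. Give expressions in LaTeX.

s_(k+1) = 2*(k + 2)/((k + 4)*(k + 6))
s_(k+1) − s_k = 2*(-k**2 - 3*k + 6)/(k**4 + 18*k**3 + 119*k**2 + 342*k + 360)
(s_(k+1) − s_k) − t_k = 4*(2*k + 9)/(k**4 + 18*k**3 + 119*k**2 + 342*k + 360)

Invalid: residual \frac{4 \left(2 k + 9\right)}{k^{4} + 18 k^{3} + 119 k^{2} + 342 k + 360} ≠ 0.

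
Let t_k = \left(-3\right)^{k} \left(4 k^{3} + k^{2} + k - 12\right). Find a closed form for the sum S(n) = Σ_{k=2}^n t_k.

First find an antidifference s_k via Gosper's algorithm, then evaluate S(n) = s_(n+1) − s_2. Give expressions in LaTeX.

Ratio r(k) = 3*(-4*k**3 - 13*k**2 - 15*k + 6)/(4*k**3 + k**2 + k - 12).
So A=-3 and B=1, with C=k**3 + k**2/4 + k/4 - 3.
Set up (-3)·f(k+1) − (1)·f(k) − (k**3 + k**2/4 + k/4 - 3) = 0.
d = 3 from the (0,0,3) case.
Solve for f: f(k) = -(k**3 - 2*k**2 + k - 3)/4 (degree 3 ≤ 3).
Get s_k = R·t_k = (-3)**k*(-k**3 + 2*k**2 - k + 3) with R(k) = B(k−1)f(k)/C(k) = -(k**3 - 2*k**2 + k - 3)/(4*k**3 + k**2 + k - 12).
s_(k+1) − s_k = (-3)**k*(4*k**3 + k**2 + k - 12) = t_k.
Evaluate: s_(n+1) = (-3)**(n + 1)*(-n**3 - n**2 + 3); subtract s_(2) = 9 ⇒ S(n) = 3*(-3)**n*n**3 + 3*(-3)**n*n**2 - 9*(-3)**n - 9.

S(n) = 3 \left(-3\right)^{n} n^{3} + 3 \left(-3\right)^{n} n^{2} - 9 \left(-3\right)^{n} - 9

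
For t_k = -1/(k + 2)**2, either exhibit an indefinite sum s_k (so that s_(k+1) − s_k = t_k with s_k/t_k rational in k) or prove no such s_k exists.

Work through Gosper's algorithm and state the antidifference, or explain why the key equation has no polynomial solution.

none (Gosper's algorithm certifies no s_k)

r(k) = (k + 2)**2/(k + 3)**2 after simplifying.
A = k**2 + 4*k + 4, B = k**2 + 6*k + 9, C = 1.
Need (k**2 + 4*k + 4)·f(k+1) − (k**2 + 4*k + 4)·f(k) = 1.
deg f ≤ 0 (via 2,2,0).
Put f(k) = c0: A·f(k+1) − B(k−1)·f(k) − C = -1; need -1 = 0 — inconsistent ⇒ no f, not summable.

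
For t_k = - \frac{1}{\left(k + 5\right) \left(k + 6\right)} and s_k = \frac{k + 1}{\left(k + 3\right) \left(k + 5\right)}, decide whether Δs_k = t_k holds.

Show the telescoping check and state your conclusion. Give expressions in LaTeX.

Invalid: residual \frac{2 \left(2 k + 9\right)}{k^{4} + 18 k^{3} + 119 k^{2} + 342 k + 360} ≠ 0.

s_(k+1) = (k + 2)/((k + 4)*(k + 6))
s_(k+1) − s_k = (-k**2 - 3*k + 6)/(k**4 + 18*k**3 + 119*k**2 + 342*k + 360)
(s_(k+1) − s_k) − t_k = 2*(2*k + 9)/(k**4 + 18*k**3 + 119*k**2 + 342*k + 360)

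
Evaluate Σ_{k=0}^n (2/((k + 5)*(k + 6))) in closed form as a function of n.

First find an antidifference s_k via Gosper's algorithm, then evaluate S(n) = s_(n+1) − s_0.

The ratio is (k + 5)/(k + 7).
Gosper form: A/B · C(k+1)/C(k) with A=k + 5, B=k + 7, C=1.
Key eq: (k + 5)·f(k+1) = (k + 6)·f(k) + (1).
From deg A=1, deg B=1, deg C=0: d=1.
Match coefficients ⇒ f(k) = k/5.
So s_k = (B(k−1)f/C)·t_k = (k*(k + 6)/5)·t_k = 2*k/(5*(k + 5)).
s_(k+1) − s_k = 2/(k**2 + 11*k + 30) = t_k.
s_(n+1) = 2*(n + 1)/(5*(n + 6)) and s_(0) = 0, so S(n) = 2*(n + 1)/(5*(n + 6)).

S(n) = 2*(n + 1)/(5*(n + 6))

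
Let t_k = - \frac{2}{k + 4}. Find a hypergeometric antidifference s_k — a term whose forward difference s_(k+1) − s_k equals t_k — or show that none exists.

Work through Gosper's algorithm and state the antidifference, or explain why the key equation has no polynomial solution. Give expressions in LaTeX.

none (Gosper's algorithm certifies no s_k)

Compute t_(k+1)/t_k: get (k + 4)/(k + 5).
Gosper form: A/B · C(k+1)/C(k) with A=k + 4, B=k + 5, C=1.
f must satisfy (k + 4)·f(k+1) − (k + 4)·f(k) = 1.
Bound: deg f ≤ 0.
Write f(k) = c0. Then LHS − RHS = -1, requiring -1 = 0: contradictory. No certificate.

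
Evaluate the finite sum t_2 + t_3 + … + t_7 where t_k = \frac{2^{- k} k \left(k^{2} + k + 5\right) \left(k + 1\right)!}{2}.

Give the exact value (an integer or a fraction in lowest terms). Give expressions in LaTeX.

Compute t_(k+1)/t_k: get (k + 1)*(k + 2)*(k + (k + 1)**2 + 6)/(2*k*(k**2 + k + 5)).
A = k/2 + 1, B = 1, C = k**3 + k**2 + 5*k.
Set up (k/2 + 1)·f(k+1) − (1)·f(k) − (k**3 + k**2 + 5*k) = 0.
Bound: deg f ≤ 2.
Solve for f: f(k) = 2*(k**2 - k + 1) (degree 2 ≤ 2).
Then R = B(k−1)f/C = 2*(k**2 - k + 1)/(k*(k**2 + k + 5)), so s_k = R(k)·t_k = (k**2 - k + 1)*factorial(k + 1)/2**k.
Check: Δs_k = k*(k**2 + k + 5)*factorial(k + 1)/(2*2**k). ✓
Σ_(k=2)^(7) t_k = s_(8) − s_(2) = 161595/2 − (9/2) = 80793.

Σ = 80793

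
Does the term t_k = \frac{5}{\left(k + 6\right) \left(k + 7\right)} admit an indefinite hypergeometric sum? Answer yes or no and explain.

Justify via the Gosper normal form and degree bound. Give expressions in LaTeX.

Yes. s_k = \frac{5 k}{6 \left(k + 6\right)}.

t_(k+1)/t_k = (k + 6)/(k + 8).
Take A(k)=k + 6, B(k)=k + 8, C(k)=1.
Solve (k + 6)·f(k+1) − (k + 7)·f(k) = 1.
From deg A=1, deg B=1, deg C=0: d=1.
Solving with deg f ≤ 1: f(k) = k/6.
Get s_k = R·t_k = 5*k/(6*(k + 6)) with R(k) = B(k−1)f(k)/C(k) = k*(k + 7)/6.
Δs = 5/(k**2 + 13*k + 42), as required.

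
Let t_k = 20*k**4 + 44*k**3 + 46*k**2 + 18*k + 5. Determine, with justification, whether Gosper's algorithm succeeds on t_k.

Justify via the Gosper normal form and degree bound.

r(k) = (20*k**4 + 124*k**3 + 298*k**2 + 322*k + 133)/(20*k**4 + 44*k**3 + 46*k**2 + 18*k + 5) after simplifying.
Take A(k)=1, B(k)=1, C(k)=k**4 + 11*k**3/5 + 23*k**2/10 + 9*k/10 + 1/4.
Set up (1)·f(k+1) − (1)·f(k) − (k**4 + 11*k**3/5 + 23*k**2/10 + 9*k/10 + 1/4) = 0.
deg f ≤ 5 (via 0,0,4).
Solve for f: f(k) = k*(4*k**4 + k**3 - 3*k + 3)/20 (degree 5 ≤ 5).
Certificate R = B(k−1)f/C = k*(4*k**4 + k**3 - 3*k + 3)/(20*k**4 + 44*k**3 + 46*k**2 + 18*k + 5) gives s_k = k*(4*k**4 + k**3 - 3*k + 3).
Verify: 20*k**4 + 44*k**3 + 46*k**2 + 18*k + 5 matches t_k.

Yes. s_k = k*(4*k**4 + k**3 - 3*k + 3).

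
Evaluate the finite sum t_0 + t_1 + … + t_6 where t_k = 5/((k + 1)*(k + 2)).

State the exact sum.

Σ = 35/8

Compute t_(k+1)/t_k: get (k + 1)/(k + 3).
Factor: A=k + 1; B=k + 3; C=1.
Solve (k + 1)·f(k+1) − (k + 2)·f(k) = 1.
Degrees (1,1,0) ⇒ d ≤ 1.
Match coefficients ⇒ f(k) = k.
So s_k = (B(k−1)f/C)·t_k = (k*(k + 2))·t_k = 5*k/(k + 1).
Verify: 5/(k**2 + 3*k + 2) matches t_k.
Telescoping: Σ = s_(7) − s_(0) = 35/8 − (0) = 35/8.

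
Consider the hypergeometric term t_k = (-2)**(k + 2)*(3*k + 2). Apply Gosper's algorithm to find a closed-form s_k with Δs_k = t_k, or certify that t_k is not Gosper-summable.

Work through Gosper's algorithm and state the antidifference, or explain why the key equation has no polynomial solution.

s_k = -(-2)**(k + 2)*k

r(k) = 2*(-3*k - 5)/(3*k + 2) after simplifying.
So A=-2 and B=1, with C=k + 2/3.
Need (-2)·f(k+1) − (1)·f(k) = k + 2/3.
d = 1 from the (0,0,1) case.
Coefficient equations give f(k) = -k/3.
R(k) = B(k−1)·f(k)/C(k) = -k/(3*k + 2); s_k = R·t_k = -(-2)**(k + 2)*k.
Verify: (-2)**(k + 2)*(3*k + 2) matches t_k.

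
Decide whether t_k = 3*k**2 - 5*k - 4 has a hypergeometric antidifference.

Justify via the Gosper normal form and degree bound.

Yes. s_k = k*(k**2 - 4*k - 1).

t_(k+1)/t_k = (3*k**2 + k - 6)/(3*k**2 - 5*k - 4).
So A=1 and B=1, with C=k**2 - 5*k/3 - 4/3.
Need (1)·f(k+1) − (1)·f(k) = k**2 - 5*k/3 - 4/3.
d = 3 from the (0,0,2) case.
A polynomial solution: f(k) = k*(k**2 - 4*k - 1)/3.
So s_k = (B(k−1)f/C)·t_k = (k*(k**2 - 4*k - 1)/(3*k**2 - 5*k - 4))·t_k = k*(k**2 - 4*k - 1).
s_(k+1) − s_k = 3*k**2 - 5*k - 4 = t_k.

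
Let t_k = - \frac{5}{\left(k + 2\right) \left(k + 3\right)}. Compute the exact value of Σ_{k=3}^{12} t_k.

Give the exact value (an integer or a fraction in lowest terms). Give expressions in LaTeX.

Compute t_(k+1)/t_k: get (k + 2)/(k + 4).
A = k + 2, B = k + 4, C = 1.
f must satisfy (k + 2)·f(k+1) − (k + 3)·f(k) = 1.
Bound: deg f ≤ 1.
A polynomial solution: f(k) = k/2.
So s_k = (B(k−1)f/C)·t_k = (k*(k + 3)/2)·t_k = -5*k/(2*k + 4).
Verify: -5/(k**2 + 5*k + 6) matches t_k.
Telescoping: Σ = s_(13) − s_(3) = -13/6 − (-3/2) = -2/3.

Σ = -2/3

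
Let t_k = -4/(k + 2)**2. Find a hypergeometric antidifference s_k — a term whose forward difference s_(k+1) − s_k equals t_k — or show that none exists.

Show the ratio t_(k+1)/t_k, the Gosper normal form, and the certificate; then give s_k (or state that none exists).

Compute t_(k+1)/t_k: get (k + 2)**2/(k + 3)**2.
Take A(k)=k**2 + 4*k + 4, B(k)=k**2 + 6*k + 9, C(k)=1.
f must satisfy (k**2 + 4*k + 4)·f(k+1) − (k**2 + 4*k + 4)·f(k) = 1.
d = 0 from the (2,2,0) case.
f = c0 ⇒ A·f(k+1) − B(k−1)·f(k) − C = -1. The system {-1 = 0} is inconsistent; no antidifference.

no hypergeometric antidifference exists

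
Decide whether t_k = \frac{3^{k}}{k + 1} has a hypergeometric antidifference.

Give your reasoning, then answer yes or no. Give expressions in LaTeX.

No — t_k has no hypergeometric antidifference.

Ratio r(k) = 3*(k + 1)/(k + 2).
Gosper form: A/B · C(k+1)/C(k) with A=3*k + 3, B=k + 2, C=1.
Need (3*k + 3)·f(k+1) − (k + 1)·f(k) = 1.
d = -1 from the (1,1,0) case.
d = -1 < 0 ⇒ no nonzero polynomial f; not summable.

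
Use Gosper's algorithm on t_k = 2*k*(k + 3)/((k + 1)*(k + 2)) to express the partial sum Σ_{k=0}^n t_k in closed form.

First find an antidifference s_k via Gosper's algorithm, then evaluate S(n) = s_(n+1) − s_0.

S(n) = 2*n*(n + 1)/(n + 2)

r(k) = (k + 1)**2*(k + 4)/(k*(k + 3)**2) after simplifying.
Take A(k)=k + 1, B(k)=k + 3, C(k)=k**2 + 3*k.
f must satisfy (k + 1)·f(k+1) − (k + 2)·f(k) = k**2 + 3*k.
deg f ≤ 2 (via 1,1,2).
Solving with deg f ≤ 2: f(k) = k*(k - 1).
Certificate R = B(k−1)f/C = (k - 1)*(k + 2)/(k + 3) gives s_k = 2*k*(k - 1)/(k + 1).
s_(k+1) − s_k = 2*k*(k + 3)/(k**2 + 3*k + 2) = t_k.
Telescope: S(n) = s_(n+1) − s_(0) = 2*n*(n + 1)/(n + 2) − (0) = 2*n*(n + 1)/(n + 2).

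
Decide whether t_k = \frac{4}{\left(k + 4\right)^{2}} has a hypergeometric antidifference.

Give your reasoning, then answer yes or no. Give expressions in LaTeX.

Compute t_(k+1)/t_k: get (k + 4)**2/(k + 5)**2.
Gosper form: A/B · C(k+1)/C(k) with A=k**2 + 8*k + 16, B=k**2 + 10*k + 25, C=1.
f must satisfy (k**2 + 8*k + 16)·f(k+1) − (k**2 + 8*k + 16)·f(k) = 1.
Degrees (2,2,0) ⇒ d ≤ 0.
Put f(k) = c0: A·f(k+1) − B(k−1)·f(k) − C = -1; need -1 = 0 — inconsistent ⇒ no f, not summable.

No — the linear system for f has no solution.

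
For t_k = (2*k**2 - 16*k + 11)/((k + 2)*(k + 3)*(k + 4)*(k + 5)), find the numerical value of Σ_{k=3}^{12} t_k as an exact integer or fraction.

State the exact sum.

Step 1: r(k) = -(k + 2)*(16*k - 2*(k + 1)**2 + 5)/((k + 6)*(2*k**2 - 16*k + 11)).
Take A(k)=k + 2, B(k)=k + 6, C(k)=k**2 - 8*k + 11/2.
Key eq: (k + 2)·f(k+1) = (k + 5)·f(k) + (k**2 - 8*k + 11/2).
deg f ≤ 3 (via 1,1,2).
Match coefficients ⇒ f(k) = k*(k**2 - 7*k + 50)/16.
So s_k = (B(k−1)f/C)·t_k = (k*(k + 5)*(k**2 - 7*k + 50)/(8*(2*k**2 - 16*k + 11)))·t_k = k*(k**2 - 7*k + 50)/(8*(k + 2)*(k + 3)*(k + 4)).
Check: Δs_k = (2*k**2 - 16*k + 11)/(k**4 + 14*k**3 + 71*k**2 + 154*k + 120). ✓
Telescoping: Σ = s_(13) − s_(3) = 13/255 − (19/280) = -241/14280.

Σ = -241/14280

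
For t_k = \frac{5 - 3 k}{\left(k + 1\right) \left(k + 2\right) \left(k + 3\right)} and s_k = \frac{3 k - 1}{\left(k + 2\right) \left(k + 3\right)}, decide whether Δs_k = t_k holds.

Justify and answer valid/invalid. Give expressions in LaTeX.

s_(k+1) = (3*k + 2)/((k + 3)*(k + 4))
s_(k+1) − s_k = (8 - 3*k)/(k**3 + 9*k**2 + 26*k + 24)
(s_(k+1) − s_k) − t_k = 12*(k - 1)/(k**4 + 10*k**3 + 35*k**2 + 50*k + 24)

Invalid: residual \frac{12 \left(k - 1\right)}{k^{4} + 10 k^{3} + 35 k^{2} + 50 k + 24} ≠ 0.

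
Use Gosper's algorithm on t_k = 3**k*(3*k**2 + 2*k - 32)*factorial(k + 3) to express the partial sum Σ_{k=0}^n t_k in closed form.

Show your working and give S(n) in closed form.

t_(k+1)/t_k = 3*(3*k**3 + 20*k**2 + 5*k - 108)/(3*k**2 + 2*k - 32).
Take A(k)=3*k + 12, B(k)=1, C(k)=k**2 + 2*k/3 - 32/3.
Solve (3*k + 12)·f(k+1) − (1)·f(k) = k**2 + 2*k/3 - 32/3.
Bound: deg f ≤ 1.
Coefficient equations give f(k) = (k - 4)/3.
R(k) = B(k−1)·f(k)/C(k) = (k - 4)/(3*k**2 + 2*k - 32); s_k = R·t_k = 3**k*(k - 4)*factorial(k + 3).
Check: Δs_k = 3**k*(3*k**2 + 2*k - 32)*factorial(k + 3). ✓
Evaluate: s_(n+1) = 3**(n + 1)*(n - 3)*factorial(n + 4); subtract s_(0) = -24 ⇒ S(n) = 3*3**n*n*factorial(n + 4) - 9*3**n*factorial(n + 4) + 24.

S(n) = 3*3**n*n*factorial(n + 4) - 9*3**n*factorial(n + 4) + 24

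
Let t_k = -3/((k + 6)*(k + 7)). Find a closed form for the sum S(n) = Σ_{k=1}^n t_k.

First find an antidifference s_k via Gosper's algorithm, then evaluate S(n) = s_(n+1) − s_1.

r(k) = (k + 6)/(k + 8) after simplifying.
So A=k + 6 and B=k + 8, with C=1.
Need (k + 6)·f(k+1) − (k + 7)·f(k) = 1.
deg f ≤ 1 (via 1,1,0).
Solving with deg f ≤ 1: f(k) = k/6.
Get s_k = R·t_k = -k/(2*k + 12) with R(k) = B(k−1)f(k)/C(k) = k*(k + 7)/6.
Verify: -3/(k**2 + 13*k + 42) matches t_k.
s_(n+1) = (-n - 1)/(2*(n + 7)) and s_(1) = -1/14, so S(n) = -3*n/(7*n + 49).

S(n) = -3*n/(7*n + 49)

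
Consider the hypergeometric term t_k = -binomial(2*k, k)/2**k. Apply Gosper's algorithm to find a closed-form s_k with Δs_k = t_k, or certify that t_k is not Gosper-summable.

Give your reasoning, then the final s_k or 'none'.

The ratio is (2*k + 1)/(k + 1).
Normal form (A,B,C) = (2*k + 1, k + 1, 1).
Set up (2*k + 1)·f(k+1) − (k)·f(k) − (1) = 0.
Bound: deg f ≤ -1.
d = -1 < 0 ⇒ no nonzero polynomial f; not summable.

none (Gosper's algorithm certifies no s_k)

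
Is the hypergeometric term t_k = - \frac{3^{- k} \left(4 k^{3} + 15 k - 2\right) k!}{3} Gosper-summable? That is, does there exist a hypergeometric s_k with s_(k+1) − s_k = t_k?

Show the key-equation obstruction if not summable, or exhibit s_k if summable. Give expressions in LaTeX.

The ratio is (k + 1)*(15*k + 4*(k + 1)**3 + 13)/(3*(4*k**3 + 15*k - 2)).
So A=k/3 + 1/3 and B=1, with C=k**3 + 15*k/4 - 1/2.
Set up (k/3 + 1/3)·f(k+1) − (1)·f(k) − (k**3 + 15*k/4 - 1/2) = 0.
deg f ≤ 2 (via 1,0,3).
Solving with deg f ≤ 2: f(k) = 3*(4*k**2 + 3)/4.
R(k) = B(k−1)·f(k)/C(k) = 3*(4*k**2 + 3)/(4*k**3 + 15*k - 2); s_k = R·t_k = -(4*k**2 + 3)*factorial(k)/3**k.
Check: Δs_k = -(4*k**3 + 15*k - 2)*factorial(k)/(3*3**k). ✓

Yes. s_k = - 3^{- k} \left(4 k^{2} + 3\right) k!.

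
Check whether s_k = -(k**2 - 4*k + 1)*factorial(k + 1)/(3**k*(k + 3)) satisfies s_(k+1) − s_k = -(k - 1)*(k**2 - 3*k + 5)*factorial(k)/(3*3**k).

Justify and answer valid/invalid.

Invalid: residual 2*(k**4 - k**3 - 7*k**2 + 31*k - 18)*factorial(k)/(3*3**k*(k + 3)*(k + 4)) ≠ 0.

s_(k+1) = (-k**2 + 2*k + 2)*factorial(k + 2)/(3*3**k*(k + 4))
s_(k+1) − s_k = -(k**4 - 6*k**2 + 23*k - 24)*factorial(k + 1)/(3*3**k*(k + 3)*(k + 4))
(s_(k+1) − s_k) − t_k = 2*(k**4 - k**3 - 7*k**2 + 31*k - 18)*factorial(k)/(3*3**k*(k + 3)*(k + 4))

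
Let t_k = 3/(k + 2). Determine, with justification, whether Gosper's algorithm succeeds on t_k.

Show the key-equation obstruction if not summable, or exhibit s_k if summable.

No; the coefficient equations for f are inconsistent.

t_(k+1)/t_k = (k + 2)/(k + 3).
Factor: A=k + 2; B=k + 3; C=1.
f must satisfy (k + 2)·f(k+1) − (k + 2)·f(k) = 1.
Degrees (1,1,0) ⇒ d ≤ 0.
Generic f = c0 gives residual -1; -1 = 0 cannot hold, so t_k is not Gosper-summable.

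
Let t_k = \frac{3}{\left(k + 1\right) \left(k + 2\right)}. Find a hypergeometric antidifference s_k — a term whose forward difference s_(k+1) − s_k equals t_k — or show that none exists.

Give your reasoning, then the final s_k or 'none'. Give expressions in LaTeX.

t_(k+1)/t_k = (k + 1)/(k + 3).
Take A(k)=k + 1, B(k)=k + 3, C(k)=1.
Set up (k + 1)·f(k+1) − (k + 2)·f(k) − (1) = 0.
deg f ≤ 1 (via 1,1,0).
Solving with deg f ≤ 1: f(k) = k.
Get s_k = R·t_k = 3*k/(k + 1) with R(k) = B(k−1)f(k)/C(k) = k*(k + 2).
Check: Δs_k = 3/(k**2 + 3*k + 2). ✓

s_k = \frac{3 k}{k + 1}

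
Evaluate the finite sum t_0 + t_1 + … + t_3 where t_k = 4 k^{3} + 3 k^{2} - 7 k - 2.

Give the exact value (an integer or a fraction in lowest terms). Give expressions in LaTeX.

Compute t_(k+1)/t_k: get (4*k**3 + 15*k**2 + 11*k - 2)/(4*k**3 + 3*k**2 - 7*k - 2).
A = 1, B = 1, C = k**3 + 3*k**2/4 - 7*k/4 - 1/2.
Need (1)·f(k+1) − (1)·f(k) = k**3 + 3*k**2/4 - 7*k/4 - 1/2.
d = 4 from the (0,0,3) case.
A polynomial solution: f(k) = k*(k**3 - k**2 - 4*k + 2)/4.
Certificate R = B(k−1)f/C = k*(k**3 - k**2 - 4*k + 2)/(4*k**3 + 3*k**2 - 7*k - 2) gives s_k = k*(k**3 - k**2 - 4*k + 2).
Verify: 4*k**3 + 3*k**2 - 7*k - 2 matches t_k.
Σ_(k=0)^(3) t_k = s_(4) − s_(0) = 136 − (0) = 136.

Σ = 136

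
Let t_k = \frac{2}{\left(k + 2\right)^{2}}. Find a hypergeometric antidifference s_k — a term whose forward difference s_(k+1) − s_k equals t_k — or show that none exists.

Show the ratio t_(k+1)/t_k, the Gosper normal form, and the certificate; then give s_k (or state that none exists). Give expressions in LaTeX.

Compute t_(k+1)/t_k: get (k + 2)**2/(k + 3)**2.
Gosper form: A/B · C(k+1)/C(k) with A=k**2 + 4*k + 4, B=k**2 + 6*k + 9, C=1.
f must satisfy (k**2 + 4*k + 4)·f(k+1) − (k**2 + 4*k + 4)·f(k) = 1.
deg f ≤ 0 (via 2,2,0).
Write f(k) = c0. Then LHS − RHS = -1, requiring -1 = 0: contradictory. No certificate.

no hypergeometric antidifference exists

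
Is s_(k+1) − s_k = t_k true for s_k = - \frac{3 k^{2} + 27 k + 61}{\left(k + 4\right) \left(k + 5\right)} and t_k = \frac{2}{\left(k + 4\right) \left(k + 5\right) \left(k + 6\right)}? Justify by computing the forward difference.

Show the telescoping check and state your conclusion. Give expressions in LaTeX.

s_(k+1) = (-27*k - 3*(k + 1)**2 - 88)/((k + 5)*(k + 6))
s_(k+1) − s_k = 2/(k**3 + 15*k**2 + 74*k + 120)
(s_(k+1) − s_k) − t_k = 0

Valid — Δs_k = t_k.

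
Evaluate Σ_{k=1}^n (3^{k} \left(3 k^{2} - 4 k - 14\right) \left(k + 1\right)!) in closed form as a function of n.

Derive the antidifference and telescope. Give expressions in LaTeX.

Step 1: r(k) = 3*(3*k**3 + 8*k**2 - 11*k - 30)/(3*k**2 - 4*k - 14).
So A=3*k + 6 and B=1, with C=k**2 - 4*k/3 - 14/3.
Solve (3*k + 6)·f(k+1) − (1)·f(k) = k**2 - 4*k/3 - 14/3.
deg f ≤ 1 (via 1,0,2).
Solving with deg f ≤ 1: f(k) = (k - 4)/3.
R(k) = B(k−1)·f(k)/C(k) = (k - 4)/(3*k**2 - 4*k - 14); s_k = R·t_k = 3**k*(k - 4)*factorial(k + 1).
Check: Δs_k = 3**k*(3*k**2 - 4*k - 14)*factorial(k + 1). ✓
Evaluate: s_(n+1) = 3**(n + 1)*(n - 3)*factorial(n + 2); subtract s_(1) = -18 ⇒ S(n) = 3*3**n*n**3*factorial(n) - 21*3**n*n*factorial(n) - 18*3**n*factorial(n) + 18.

S(n) = 3 \cdot 3^{n} n^{3} n! - 21 \cdot 3^{n} n n! - 18 \cdot 3^{n} n! + 18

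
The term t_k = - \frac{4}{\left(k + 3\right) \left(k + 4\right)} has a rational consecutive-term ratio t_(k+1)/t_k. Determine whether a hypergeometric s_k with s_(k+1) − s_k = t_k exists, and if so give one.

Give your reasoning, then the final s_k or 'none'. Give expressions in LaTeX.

Ratio r(k) = (k + 3)/(k + 5).
Normal form (A,B,C) = (k + 3, k + 5, 1).
Key eq: (k + 3)·f(k+1) = (k + 4)·f(k) + (1).
d = 1 from the (1,1,0) case.
A polynomial solution: f(k) = k/3.
So s_k = (B(k−1)f/C)·t_k = (k*(k + 4)/3)·t_k = -4*k/(3*k + 9).
Check: Δs_k = -4/(k**2 + 7*k + 12). ✓

s_k = - \frac{4 k}{3 k + 9}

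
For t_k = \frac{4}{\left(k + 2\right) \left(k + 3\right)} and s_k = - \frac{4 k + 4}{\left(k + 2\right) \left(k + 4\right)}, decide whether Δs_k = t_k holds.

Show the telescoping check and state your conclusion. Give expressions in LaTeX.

Invalid: residual \frac{12 \left(- 2 k - 7\right)}{k^{4} + 14 k^{3} + 71 k^{2} + 154 k + 120} ≠ 0.

s_(k+1) = 4*(-k - 2)/((k + 3)*(k + 5))
s_(k+1) − s_k = 4*(k**2 + 3*k - 1)/(k**4 + 14*k**3 + 71*k**2 + 154*k + 120)
(s_(k+1) − s_k) − t_k = 12*(-2*k - 7)/(k**4 + 14*k**3 + 71*k**2 + 154*k + 120)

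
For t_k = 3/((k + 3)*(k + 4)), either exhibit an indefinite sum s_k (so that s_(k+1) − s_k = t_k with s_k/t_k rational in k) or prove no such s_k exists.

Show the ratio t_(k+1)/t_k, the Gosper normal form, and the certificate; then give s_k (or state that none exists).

r(k) = (k + 3)/(k + 5) after simplifying.
Gosper form: A/B · C(k+1)/C(k) with A=k + 3, B=k + 5, C=1.
Need (k + 3)·f(k+1) − (k + 4)·f(k) = 1.
Degrees (1,1,0) ⇒ d ≤ 1.
Coefficient equations give f(k) = k/3.
R(k) = B(k−1)·f(k)/C(k) = k*(k + 4)/3; s_k = R·t_k = k/(k + 3).
Check: Δs_k = 3/(k**2 + 7*k + 12). ✓

s_k = k/(k + 3)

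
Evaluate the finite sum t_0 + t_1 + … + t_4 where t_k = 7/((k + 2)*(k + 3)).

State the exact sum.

Σ = 5/2

Step 1: r(k) = (k + 2)/(k + 4).
Take A(k)=k + 2, B(k)=k + 4, C(k)=1.
Need (k + 2)·f(k+1) − (k + 3)·f(k) = 1.
Degrees (1,1,0) ⇒ d ≤ 1.
Solving with deg f ≤ 1: f(k) = k/2.
Then R = B(k−1)f/C = k*(k + 3)/2, so s_k = R(k)·t_k = 7*k/(2*(k + 2)).
Δs = 7/(k**2 + 5*k + 6), as required.
Evaluate s at k=5 and k=0: 5/2 and 0; difference 5/2.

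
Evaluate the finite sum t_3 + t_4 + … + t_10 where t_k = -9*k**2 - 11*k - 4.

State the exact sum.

Compute t_(k+1)/t_k: get (9*k**2 + 29*k + 24)/(9*k**2 + 11*k + 4).
Factor: A=1; B=1; C=k**2 + 11*k/9 + 4/9.
f must satisfy (1)·f(k+1) − (1)·f(k) = k**2 + 11*k/9 + 4/9.
From deg A=0, deg B=0, deg C=2: d=3.
Solving with deg f ≤ 3: f(k) = k**2*(3*k + 1)/9.
Then R = B(k−1)f/C = k**2*(3*k + 1)/(9*k**2 + 11*k + 4), so s_k = R(k)·t_k = k**2*(-3*k - 1).
Δs = -9*k**2 - 11*k - 4, as required.
Σ_(k=3)^(10) t_k = s_(11) − s_(3) = -4114 − (-90) = -4024.

Σ = -4024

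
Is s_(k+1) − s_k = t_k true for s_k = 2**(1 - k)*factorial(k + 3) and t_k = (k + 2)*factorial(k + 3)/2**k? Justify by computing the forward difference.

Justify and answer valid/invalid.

s_(k+1) = factorial(k + 4)/2**k
s_(k+1) − s_k = (k + 2)*factorial(k + 3)/2**k
(s_(k+1) − s_k) − t_k = 0

Valid: the claim telescopes to t_k.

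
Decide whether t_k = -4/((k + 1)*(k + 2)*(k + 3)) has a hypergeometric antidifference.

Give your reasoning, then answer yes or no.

Yes. s_k = k*(-k - 3)/((k + 1)*(k + 2)).

t_(k+1)/t_k = (k + 1)/(k + 4).
So A=k + 1 and B=k + 4, with C=1.
Need (k + 1)·f(k+1) − (k + 3)·f(k) = 1.
deg f ≤ 2 (via 1,1,0).
Coefficient equations give f(k) = k*(k + 3)/4.
Certificate R = B(k−1)f/C = k*(k + 3)**2/4 gives s_k = k*(-k - 3)/((k + 1)*(k + 2)).
Verify: -4/(k**3 + 6*k**2 + 11*k + 6) matches t_k.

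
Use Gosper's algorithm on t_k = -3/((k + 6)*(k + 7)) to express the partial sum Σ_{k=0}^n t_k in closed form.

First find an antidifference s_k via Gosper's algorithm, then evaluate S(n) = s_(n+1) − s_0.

S(n) = (-n - 1)/(2*(n + 7))

Step 1: r(k) = (k + 6)/(k + 8).
Normal form (A,B,C) = (k + 6, k + 8, 1).
Solve (k + 6)·f(k+1) − (k + 7)·f(k) = 1.
From deg A=1, deg B=1, deg C=0: d=1.
Solving with deg f ≤ 1: f(k) = k/6.
So s_k = (B(k−1)f/C)·t_k = (k*(k + 7)/6)·t_k = -k/(2*k + 12).
Verify: -3/(k**2 + 13*k + 42) matches t_k.
Evaluate: s_(n+1) = (-n - 1)/(2*(n + 7)); subtract s_(0) = 0 ⇒ S(n) = (-n - 1)/(2*(n + 7)).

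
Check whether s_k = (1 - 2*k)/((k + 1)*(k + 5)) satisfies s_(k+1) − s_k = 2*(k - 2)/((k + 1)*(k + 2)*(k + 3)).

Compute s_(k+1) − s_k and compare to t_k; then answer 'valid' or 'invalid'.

Invalid: residual 3*(-4*k**2 - 11*k + 23)/(k**5 + 17*k**4 + 107*k**3 + 307*k**2 + 396*k + 180) ≠ 0.

s_(k+1) = (-2*k - 1)/((k + 2)*(k + 6))
s_(k+1) − s_k = (2*k**2 - 17)/(k**4 + 14*k**3 + 65*k**2 + 112*k + 60)
(s_(k+1) − s_k) − t_k = 3*(-4*k**2 - 11*k + 23)/(k**5 + 17*k**4 + 107*k**3 + 307*k**2 + 396*k + 180)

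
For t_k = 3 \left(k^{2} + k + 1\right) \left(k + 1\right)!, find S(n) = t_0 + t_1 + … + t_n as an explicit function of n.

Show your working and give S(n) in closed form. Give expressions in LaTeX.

Ratio r(k) = (k + 2)*(k + (k + 1)**2 + 2)/(k**2 + k + 1).
So A=k + 2 and B=1, with C=k**2 + k + 1.
Need (k + 2)·f(k+1) − (1)·f(k) = k**2 + k + 1.
Degrees (1,0,2) ⇒ d ≤ 1.
Solving with deg f ≤ 1: f(k) = k - 1.
R(k) = B(k−1)·f(k)/C(k) = (k - 1)/(k**2 + k + 1); s_k = R·t_k = 3*(k - 1)*factorial(k + 1).
Δs = 3*(k**2 + k + 1)*factorial(k + 1), as required.
s_(n+1) = 3*n*factorial(n + 2) and s_(0) = -3, so S(n) = 3*n*factorial(n + 2) + 3.

S(n) = 3 n \left(n + 2\right)! + 3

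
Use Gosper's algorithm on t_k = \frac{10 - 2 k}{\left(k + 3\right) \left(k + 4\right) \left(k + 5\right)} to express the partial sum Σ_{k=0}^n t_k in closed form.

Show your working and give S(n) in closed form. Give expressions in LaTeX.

S(n) = \frac{n^{2} + 21 n + 20}{6 \left(n^{2} + 9 n + 20\right)}

Compute t_(k+1)/t_k: get (k - 4)*(k + 3)/((k - 5)*(k + 6)).
A = k + 3, B = k + 6, C = k - 5.
f must satisfy (k + 3)·f(k+1) − (k + 5)·f(k) = k - 5.
Bound: deg f ≤ 2.
Solve for f: f(k) = -k*(k + 19)/12 (degree 2 ≤ 2).
Certificate R = B(k−1)f/C = -k*(k + 5)*(k + 19)/(12*(k - 5)) gives s_k = k*(k + 19)/(6*(k + 3)*(k + 4)).
Δs = 2*(5 - k)/(k**3 + 12*k**2 + 47*k + 60), as required.
Σ_(k=0)^n t_k = s_(n+1) − s_(0) = ((n**2 + 21*n + 20)/(6*(n**2 + 9*n + 20))) − (0), i.e. (n**2 + 21*n + 20)/(6*(n**2 + 9*n + 20)).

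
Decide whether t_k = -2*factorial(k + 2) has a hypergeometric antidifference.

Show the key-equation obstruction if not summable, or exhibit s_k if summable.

No — negative degree bound, so no certificate f.

Ratio r(k) = k + 3.
Normal form (A,B,C) = (k + 3, 1, 1).
f must satisfy (k + 3)·f(k+1) − (1)·f(k) = 1.
deg f ≤ -1 (via 1,0,0).
d = -1 < 0 ⇒ no nonzero polynomial f; not summable.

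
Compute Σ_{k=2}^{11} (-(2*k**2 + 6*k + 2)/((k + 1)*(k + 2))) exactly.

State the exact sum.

r(k) = (k + 1)*(3*k + (k + 1)**2 + 4)/((k + 3)*(k**2 + 3*k + 1)) after simplifying.
Factor: A=k + 1; B=k + 3; C=k**2 + 3*k + 1.
f must satisfy (k + 1)·f(k+1) − (k + 2)·f(k) = k**2 + 3*k + 1.
d = 2 from the (1,1,2) case.
A polynomial solution: f(k) = k**2.
R(k) = B(k−1)·f(k)/C(k) = k**2*(k + 2)/(k**2 + 3*k + 1); s_k = R·t_k = -2*k**2/(k + 1).
Verify: 2*(-k**2 - 3*k - 1)/(k**2 + 3*k + 2) matches t_k.
Evaluate s at k=12 and k=2: -288/13 and -8/3; difference -760/39.

Σ = -760/39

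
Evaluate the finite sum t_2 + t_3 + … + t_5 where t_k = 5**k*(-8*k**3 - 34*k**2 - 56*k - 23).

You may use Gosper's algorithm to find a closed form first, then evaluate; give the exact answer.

r(k) = 5*(8*k**3 + 58*k**2 + 148*k + 121)/(8*k**3 + 34*k**2 + 56*k + 23) after simplifying.
A = 5, B = 1, C = k**3 + 17*k**2/4 + 7*k + 23/8.
Key eq: (5)·f(k+1) = (1)·f(k) + (k**3 + 17*k**2/4 + 7*k + 23/8).
deg f ≤ 3 (via 0,0,3).
Match coefficients ⇒ f(k) = (2*k**3 + k**2 + 4*k - 3)/8.
So s_k = (B(k−1)f/C)·t_k = ((2*k**3 + k**2 + 4*k - 3)/(8*k**3 + 34*k**2 + 56*k + 23))·t_k = 5**k*(-2*k**3 - k**2 - 4*k + 3).
s_(k+1) − s_k = 5**k*(-8*k**3 - 34*k**2 - 56*k - 23) = t_k.
Sum = s_(6) − s_(2); s_(6) = -7640625, s_(2) = -625 ⇒ -7640000.

Σ = -7640000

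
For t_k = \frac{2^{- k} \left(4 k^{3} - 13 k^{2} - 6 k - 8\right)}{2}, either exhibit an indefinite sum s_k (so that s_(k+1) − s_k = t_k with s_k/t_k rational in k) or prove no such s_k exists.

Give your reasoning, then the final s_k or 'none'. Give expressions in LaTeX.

Compute t_(k+1)/t_k: get (4*k**3 - k**2 - 20*k - 23)/(2*(4*k**3 - 13*k**2 - 6*k - 8)).
So A=1/2 and B=1, with C=k**3 - 13*k**2/4 - 3*k/2 - 2.
Set up (1/2)·f(k+1) − (1)·f(k) − (k**3 - 13*k**2/4 - 3*k/2 - 2) = 0.
d = 3 from the (0,0,3) case.
A polynomial solution: f(k) = -(4*k - 1)*(k**2 + 1)/2.
Get s_k = R·t_k = (-4*k**3 + k**2 - 4*k + 1)/2**k with R(k) = B(k−1)f(k)/C(k) = -2*(4*k - 1)*(k**2 + 1)/(4*k**3 - 13*k**2 - 6*k - 8).
Δs = (4*k**3 - 13*k**2 - 6*k - 8)/(2*2**k), as required.

s_k = 2^{- k} \left(- 4 k^{3} + k^{2} - 4 k + 1\right)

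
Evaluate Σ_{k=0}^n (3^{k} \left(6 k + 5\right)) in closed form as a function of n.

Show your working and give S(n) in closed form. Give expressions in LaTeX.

S(n) = 3^{n + 1} + 3^{n + 2} n + 2

t_(k+1)/t_k = 3*(6*k + 11)/(6*k + 5).
A = 3, B = 1, C = k + 5/6.
Need (3)·f(k+1) − (1)·f(k) = k + 5/6.
Degrees (0,0,1) ⇒ d ≤ 1.
Coefficient equations give f(k) = (3*k - 2)/6.
R(k) = B(k−1)·f(k)/C(k) = (3*k - 2)/(6*k + 5); s_k = R·t_k = 3**k*(3*k - 2).
s_(k+1) − s_k = 3**k*(6*k + 5) = t_k.
s_(n+1) = 3**(n + 1)*(3*n + 1) and s_(0) = -2, so S(n) = 3**(n + 1) + 3**(n + 2)*n + 2.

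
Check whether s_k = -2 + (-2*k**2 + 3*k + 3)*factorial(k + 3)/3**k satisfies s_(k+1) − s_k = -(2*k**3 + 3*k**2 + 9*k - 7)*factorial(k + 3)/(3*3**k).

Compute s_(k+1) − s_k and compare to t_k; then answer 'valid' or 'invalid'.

Valid — Δs_k = t_k.

s_(k+1) = 3**(-k - 1)*(3*k - 2*(k + 1)**2 + 6)*factorial(k + 4) - 2
s_(k+1) − s_k = -(2*k**3 + 3*k**2 + 9*k - 7)*factorial(k + 3)/(3*3**k)
(s_(k+1) − s_k) − t_k = 0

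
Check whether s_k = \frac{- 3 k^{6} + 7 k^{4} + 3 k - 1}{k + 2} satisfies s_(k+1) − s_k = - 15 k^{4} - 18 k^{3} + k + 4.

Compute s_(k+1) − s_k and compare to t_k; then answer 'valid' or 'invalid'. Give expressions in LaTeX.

Invalid: residual \frac{12 k^{5} + 51 k^{4} + 40 k^{3} - 5 k^{2} - 2 k - 9}{k^{2} + 5 k + 6} ≠ 0.

s_(k+1) = (3*k - 3*(k + 1)**6 + 7*(k + 1)**4 + 2)/(k + 3)
s_(k+1) − s_k = (-15*k**6 - 81*k**5 - 129*k**4 - 67*k**3 + 4*k**2 + 24*k + 15)/(k**2 + 5*k + 6)
(s_(k+1) − s_k) − t_k = (12*k**5 + 51*k**4 + 40*k**3 - 5*k**2 - 2*k - 9)/(k**2 + 5*k + 6)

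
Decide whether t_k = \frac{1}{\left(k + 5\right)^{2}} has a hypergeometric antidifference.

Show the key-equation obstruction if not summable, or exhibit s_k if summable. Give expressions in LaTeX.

No. Not Gosper-summable.

Compute t_(k+1)/t_k: get (k + 5)**2/(k + 6)**2.
Normal form (A,B,C) = (k**2 + 10*k + 25, k**2 + 12*k + 36, 1).
Need (k**2 + 10*k + 25)·f(k+1) − (k**2 + 10*k + 25)·f(k) = 1.
deg f ≤ 0 (via 2,2,0).
f = c0 ⇒ A·f(k+1) − B(k−1)·f(k) − C = -1. The system {-1 = 0} is inconsistent; no antidifference.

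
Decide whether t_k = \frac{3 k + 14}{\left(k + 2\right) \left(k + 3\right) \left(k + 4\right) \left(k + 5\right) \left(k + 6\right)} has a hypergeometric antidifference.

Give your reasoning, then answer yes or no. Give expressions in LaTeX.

Step 1: r(k) = (k + 2)*(3*k + 17)/((k + 7)*(3*k + 14)).
Take A(k)=k + 2, B(k)=k + 7, C(k)=k + 14/3.
Need (k + 2)·f(k+1) − (k + 6)·f(k) = k + 14/3.
Degrees (1,1,1) ⇒ d ≤ 4.
Solve for f: f(k) = k*(k + 4)*(k**2 + 10*k + 31)/90 (degree 4 ≤ 4).
Then R = B(k−1)f/C = k*(k + 4)*(k + 6)*(k**2 + 10*k + 31)/(30*(3*k + 14)), so s_k = R(k)·t_k = k*(k**2 + 10*k + 31)/(30*(k**3 + 10*k**2 + 31*k + 30)).
Check: Δs_k = (3*k + 14)/(k**5 + 20*k**4 + 155*k**3 + 580*k**2 + 1044*k + 720). ✓

Yes. s_k = \frac{k \left(k^{2} + 10 k + 31\right)}{30 \left(k^{3} + 10 k^{2} + 31 k + 30\right)}.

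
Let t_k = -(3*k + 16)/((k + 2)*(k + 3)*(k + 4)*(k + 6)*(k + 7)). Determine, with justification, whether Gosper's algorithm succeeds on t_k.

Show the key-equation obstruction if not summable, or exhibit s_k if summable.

Yes. s_k = k*(-k**2 - 11*k - 36)/(36*(k**3 + 11*k**2 + 36*k + 36)).

t_(k+1)/t_k = (k + 2)*(k + 6)*(3*k + 19)/((k + 5)*(k + 8)*(3*k + 16)).
A = k + 2, B = k + 8, C = k**2 + 31*k/3 + 80/3.
Key eq: (k + 2)·f(k+1) = (k + 7)·f(k) + (k**2 + 31*k/3 + 80/3).
Bound: deg f ≤ 5.
A polynomial solution: f(k) = k*(k + 4)*(k + 5)*(k**2 + 11*k + 36)/108.
So s_k = (B(k−1)f/C)·t_k = (k*(k + 4)*(k + 7)*(k**2 + 11*k + 36)/(36*(3*k + 16)))·t_k = k*(-k**2 - 11*k - 36)/(36*(k**3 + 11*k**2 + 36*k + 36)).
Δs = (-3*k - 16)/(k**5 + 22*k**4 + 185*k**3 + 740*k**2 + 1404*k + 1008), as required.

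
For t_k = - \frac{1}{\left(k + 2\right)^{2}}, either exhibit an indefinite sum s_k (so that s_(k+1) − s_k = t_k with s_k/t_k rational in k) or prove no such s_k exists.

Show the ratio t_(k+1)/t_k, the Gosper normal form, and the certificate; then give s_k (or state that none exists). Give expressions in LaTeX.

Step 1: r(k) = (k + 2)**2/(k + 3)**2.
Take A(k)=k**2 + 4*k + 4, B(k)=k**2 + 6*k + 9, C(k)=1.
Set up (k**2 + 4*k + 4)·f(k+1) − (k**2 + 4*k + 4)·f(k) − (1) = 0.
From deg A=2, deg B=2, deg C=0: d=0.
Generic f = c0 gives residual -1; -1 = 0 cannot hold, so t_k is not Gosper-summable.

none — t_k is not Gosper-summable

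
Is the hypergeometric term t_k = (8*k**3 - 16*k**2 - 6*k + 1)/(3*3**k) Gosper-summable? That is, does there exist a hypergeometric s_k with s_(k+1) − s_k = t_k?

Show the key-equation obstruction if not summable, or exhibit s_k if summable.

Yes. s_k = (-4*k**3 + 2*k**2 - k - 2)/3**k.

Step 1: r(k) = (8*k**3 + 8*k**2 - 14*k - 13)/(3*(8*k**3 - 16*k**2 - 6*k + 1)).
Gosper form: A/B · C(k+1)/C(k) with A=1/3, B=1, C=k**3 - 2*k**2 - 3*k/4 + 1/8.
Need (1/3)·f(k+1) − (1)·f(k) = k**3 - 2*k**2 - 3*k/4 + 1/8.
From deg A=0, deg B=0, deg C=3: d=3.
Solve for f: f(k) = -3*(4*k**3 - 2*k**2 + k + 2)/8 (degree 3 ≤ 3).
R(k) = B(k−1)·f(k)/C(k) = -3*(4*k**3 - 2*k**2 + k + 2)/(8*k**3 - 16*k**2 - 6*k + 1); s_k = R·t_k = (-4*k**3 + 2*k**2 - k - 2)/3**k.
Verify: (8*k**3 - 16*k**2 - 6*k + 1)/(3*3**k) matches t_k.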